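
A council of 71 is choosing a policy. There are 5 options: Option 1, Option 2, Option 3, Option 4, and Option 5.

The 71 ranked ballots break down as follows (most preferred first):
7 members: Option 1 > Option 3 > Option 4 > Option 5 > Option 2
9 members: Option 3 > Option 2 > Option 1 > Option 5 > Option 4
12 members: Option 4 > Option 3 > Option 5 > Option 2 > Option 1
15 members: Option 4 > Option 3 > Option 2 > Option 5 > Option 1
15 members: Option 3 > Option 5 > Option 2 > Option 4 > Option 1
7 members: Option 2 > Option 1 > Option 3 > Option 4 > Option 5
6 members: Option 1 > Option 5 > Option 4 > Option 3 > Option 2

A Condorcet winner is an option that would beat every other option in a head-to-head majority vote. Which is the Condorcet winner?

Option 3

Option 3 vs Option 1: 51–20
Option 3 vs Option 2: 64–7
Option 3 vs Option 4: 38–33
Option 3 vs Option 5: 65–6
Option 3 beats every other option.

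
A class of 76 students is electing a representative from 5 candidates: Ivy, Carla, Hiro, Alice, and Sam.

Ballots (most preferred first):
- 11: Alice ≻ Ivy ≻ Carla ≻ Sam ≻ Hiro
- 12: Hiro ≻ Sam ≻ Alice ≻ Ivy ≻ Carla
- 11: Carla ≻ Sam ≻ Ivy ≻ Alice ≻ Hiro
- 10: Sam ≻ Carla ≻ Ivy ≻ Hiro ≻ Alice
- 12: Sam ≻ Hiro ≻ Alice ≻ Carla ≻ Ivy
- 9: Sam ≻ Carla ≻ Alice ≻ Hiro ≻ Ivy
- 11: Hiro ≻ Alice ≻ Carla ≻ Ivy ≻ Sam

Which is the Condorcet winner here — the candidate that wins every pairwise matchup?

Sam

Sam vs Ivy: 54–22
Sam vs Carla: 43–33
Sam vs Hiro: 53–23
Sam vs Alice: 54–22
Sam beats every other candidate.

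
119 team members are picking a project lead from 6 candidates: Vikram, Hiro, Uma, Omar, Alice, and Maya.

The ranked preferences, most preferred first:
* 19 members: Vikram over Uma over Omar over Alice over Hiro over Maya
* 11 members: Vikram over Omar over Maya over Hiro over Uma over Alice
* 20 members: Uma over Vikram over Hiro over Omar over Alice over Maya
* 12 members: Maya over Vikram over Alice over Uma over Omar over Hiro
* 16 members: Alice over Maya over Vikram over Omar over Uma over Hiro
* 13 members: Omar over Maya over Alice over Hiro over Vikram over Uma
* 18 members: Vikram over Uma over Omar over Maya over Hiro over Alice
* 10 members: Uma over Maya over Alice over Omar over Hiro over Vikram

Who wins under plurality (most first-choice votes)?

First-place votes: Vikram 48, Hiro 0, Uma 30, Omar 13, Alice 16, Maya 12.

Vikram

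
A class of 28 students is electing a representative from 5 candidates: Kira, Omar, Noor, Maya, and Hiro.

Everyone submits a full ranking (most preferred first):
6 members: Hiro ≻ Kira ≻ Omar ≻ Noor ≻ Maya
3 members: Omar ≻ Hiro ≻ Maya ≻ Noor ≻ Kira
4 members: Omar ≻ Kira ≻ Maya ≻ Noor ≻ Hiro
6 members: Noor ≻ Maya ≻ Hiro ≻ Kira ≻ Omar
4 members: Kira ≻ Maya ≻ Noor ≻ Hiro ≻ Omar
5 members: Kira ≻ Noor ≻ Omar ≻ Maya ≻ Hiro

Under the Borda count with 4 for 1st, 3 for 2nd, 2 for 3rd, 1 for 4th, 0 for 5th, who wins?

Kira

Kira: 6×3 + 3×0 + 4×3 + 6×1 + 4×4 + 5×4 = 72
Omar: 6×2 + 3×4 + 4×4 + 6×0 + 4×0 + 5×2 = 50
Noor: 6×1 + 3×1 + 4×1 + 6×4 + 4×2 + 5×3 = 60
Maya: 6×0 + 3×2 + 4×2 + 6×3 + 4×3 + 5×1 = 49
Hiro: 6×4 + 3×3 + 4×0 + 6×2 + 4×1 + 5×0 = 49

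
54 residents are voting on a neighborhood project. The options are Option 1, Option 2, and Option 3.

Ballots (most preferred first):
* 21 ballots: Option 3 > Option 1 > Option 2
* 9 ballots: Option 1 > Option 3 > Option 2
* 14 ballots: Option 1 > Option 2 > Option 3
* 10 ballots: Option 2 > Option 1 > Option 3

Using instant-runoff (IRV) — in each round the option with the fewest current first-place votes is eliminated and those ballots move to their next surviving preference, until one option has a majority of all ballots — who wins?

Option 1

Round 1: Option 1 23, Option 2 10, Option 3 21. Option 2 eliminated.
Round 2: Option 1 33, Option 3 21. Option 1 has a majority (≥28).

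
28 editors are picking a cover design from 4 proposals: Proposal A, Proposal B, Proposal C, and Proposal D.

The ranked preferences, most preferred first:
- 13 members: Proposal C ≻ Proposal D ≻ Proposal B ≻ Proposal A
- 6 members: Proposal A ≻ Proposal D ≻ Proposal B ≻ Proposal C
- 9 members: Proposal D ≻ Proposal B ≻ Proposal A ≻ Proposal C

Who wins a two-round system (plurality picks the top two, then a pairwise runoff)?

Proposal D

Round 1 first-place votes: Proposal A 6, Proposal B 0, Proposal C 13, Proposal D 9. Proposal C and Proposal D advance.
Runoff: Proposal C is ranked above Proposal D on 13 ballots, Proposal D above Proposal C on 15.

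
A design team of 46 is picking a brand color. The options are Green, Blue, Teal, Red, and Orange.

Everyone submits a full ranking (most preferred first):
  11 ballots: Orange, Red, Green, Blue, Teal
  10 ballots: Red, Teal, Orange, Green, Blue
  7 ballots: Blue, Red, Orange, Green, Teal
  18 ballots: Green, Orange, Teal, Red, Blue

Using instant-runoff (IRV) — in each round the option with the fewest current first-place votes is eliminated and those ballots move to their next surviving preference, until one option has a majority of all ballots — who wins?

Round 1: Green 18, Blue 7, Teal 0, Red 10, Orange 11. Teal eliminated.
Round 2: Green 18, Blue 7, Red 10, Orange 11. Blue eliminated.
Round 3: Green 18, Red 17, Orange 11. Orange eliminated.
Round 4: Green 18, Red 28. Red has a majority (≥24).

Red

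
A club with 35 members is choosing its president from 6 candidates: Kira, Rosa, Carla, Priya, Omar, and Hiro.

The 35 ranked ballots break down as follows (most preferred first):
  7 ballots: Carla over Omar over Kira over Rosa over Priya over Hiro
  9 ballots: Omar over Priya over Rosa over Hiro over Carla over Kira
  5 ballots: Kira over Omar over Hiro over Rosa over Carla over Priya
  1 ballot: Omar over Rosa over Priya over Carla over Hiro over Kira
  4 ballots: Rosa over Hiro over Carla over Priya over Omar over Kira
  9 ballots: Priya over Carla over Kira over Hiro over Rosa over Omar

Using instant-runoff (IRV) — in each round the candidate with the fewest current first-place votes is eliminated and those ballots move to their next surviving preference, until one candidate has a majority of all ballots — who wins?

Round 1: Kira 5, Rosa 4, Carla 7, Priya 9, Omar 10, Hiro 0. Hiro eliminated.
Round 2: Kira 5, Rosa 4, Carla 7, Priya 9, Omar 10. Rosa eliminated.
Round 3: Kira 5, Carla 11, Priya 9, Omar 10. Kira eliminated.
Round 4: Carla 11, Priya 9, Omar 15. Priya eliminated.
Round 5: Carla 20, Omar 15. Carla has a majority (≥18).

Carla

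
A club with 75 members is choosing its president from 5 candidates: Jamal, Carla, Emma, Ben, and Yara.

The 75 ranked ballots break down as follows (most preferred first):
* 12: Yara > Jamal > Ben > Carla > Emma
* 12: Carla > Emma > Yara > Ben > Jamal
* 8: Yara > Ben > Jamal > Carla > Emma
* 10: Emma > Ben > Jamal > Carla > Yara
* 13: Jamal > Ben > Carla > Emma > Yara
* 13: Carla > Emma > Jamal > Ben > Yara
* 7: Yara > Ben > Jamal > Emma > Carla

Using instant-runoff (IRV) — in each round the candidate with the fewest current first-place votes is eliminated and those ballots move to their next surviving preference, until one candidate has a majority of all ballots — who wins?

Round 1: Jamal 13, Carla 25, Emma 10, Ben 0, Yara 27. Ben eliminated.
Round 2: Jamal 13, Carla 25, Emma 10, Yara 27. Emma eliminated.
Round 3: Jamal 23, Carla 25, Yara 27. Jamal eliminated.
Round 4: Carla 48, Yara 27. Carla has a majority (≥38).

Carla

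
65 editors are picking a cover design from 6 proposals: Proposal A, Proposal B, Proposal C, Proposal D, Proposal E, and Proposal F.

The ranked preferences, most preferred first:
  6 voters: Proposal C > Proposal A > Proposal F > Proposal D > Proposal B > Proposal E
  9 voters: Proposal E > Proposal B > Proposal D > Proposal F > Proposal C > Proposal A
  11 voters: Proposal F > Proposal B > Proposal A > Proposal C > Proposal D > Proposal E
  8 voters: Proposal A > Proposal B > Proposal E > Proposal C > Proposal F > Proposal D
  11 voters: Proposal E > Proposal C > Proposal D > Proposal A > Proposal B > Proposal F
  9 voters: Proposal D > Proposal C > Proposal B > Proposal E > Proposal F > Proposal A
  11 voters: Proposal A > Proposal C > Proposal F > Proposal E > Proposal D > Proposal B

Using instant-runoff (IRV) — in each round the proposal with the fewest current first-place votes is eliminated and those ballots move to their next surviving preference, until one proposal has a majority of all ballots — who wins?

Round 1: Proposal A 19, Proposal B 0, Proposal C 6, Proposal D 9, Proposal E 20, Proposal F 11. Proposal B eliminated.
Round 2: Proposal A 19, Proposal C 6, Proposal D 9, Proposal E 20, Proposal F 11. Proposal C eliminated.
Round 3: Proposal A 25, Proposal D 9, Proposal E 20, Proposal F 11. Proposal D eliminated.
Round 4: Proposal A 25, Proposal E 29, Proposal F 11. Proposal F eliminated.
Round 5: Proposal A 36, Proposal E 29. Proposal A has a majority (≥33).

Proposal A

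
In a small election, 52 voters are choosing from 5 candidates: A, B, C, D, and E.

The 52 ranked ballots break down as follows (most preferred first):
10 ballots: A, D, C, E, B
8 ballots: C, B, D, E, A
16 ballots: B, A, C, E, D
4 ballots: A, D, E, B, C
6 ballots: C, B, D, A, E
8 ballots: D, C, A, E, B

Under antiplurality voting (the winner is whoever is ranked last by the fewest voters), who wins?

C

Last-place votes: A 8, B 18, C 4, D 16, E 6.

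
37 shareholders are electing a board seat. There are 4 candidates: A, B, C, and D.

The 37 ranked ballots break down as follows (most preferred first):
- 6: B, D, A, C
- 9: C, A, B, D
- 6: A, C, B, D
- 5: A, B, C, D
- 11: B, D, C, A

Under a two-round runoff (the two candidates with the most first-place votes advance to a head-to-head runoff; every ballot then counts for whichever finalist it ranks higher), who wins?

A

Round 1 first-place votes: A 11, B 17, C 9, D 0. B and A advance.
Runoff: B is ranked above A on 17 ballots, A above B on 20.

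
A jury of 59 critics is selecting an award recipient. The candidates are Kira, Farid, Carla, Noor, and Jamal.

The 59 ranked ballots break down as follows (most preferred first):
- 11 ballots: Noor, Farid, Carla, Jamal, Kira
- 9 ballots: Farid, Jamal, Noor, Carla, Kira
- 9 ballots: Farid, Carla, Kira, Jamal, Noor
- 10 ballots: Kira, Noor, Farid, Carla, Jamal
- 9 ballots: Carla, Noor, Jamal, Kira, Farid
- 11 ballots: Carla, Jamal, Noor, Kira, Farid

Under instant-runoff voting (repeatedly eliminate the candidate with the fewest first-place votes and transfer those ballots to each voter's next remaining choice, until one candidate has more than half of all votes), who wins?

Noor

Round 1: Kira 10, Farid 18, Carla 20, Noor 11, Jamal 0. Jamal eliminated.
Round 2: Kira 10, Farid 18, Carla 20, Noor 11. Kira eliminated.
Round 3: Farid 18, Carla 20, Noor 21. Farid eliminated.
Round 4: Carla 29, Noor 30. Noor has a majority (≥30).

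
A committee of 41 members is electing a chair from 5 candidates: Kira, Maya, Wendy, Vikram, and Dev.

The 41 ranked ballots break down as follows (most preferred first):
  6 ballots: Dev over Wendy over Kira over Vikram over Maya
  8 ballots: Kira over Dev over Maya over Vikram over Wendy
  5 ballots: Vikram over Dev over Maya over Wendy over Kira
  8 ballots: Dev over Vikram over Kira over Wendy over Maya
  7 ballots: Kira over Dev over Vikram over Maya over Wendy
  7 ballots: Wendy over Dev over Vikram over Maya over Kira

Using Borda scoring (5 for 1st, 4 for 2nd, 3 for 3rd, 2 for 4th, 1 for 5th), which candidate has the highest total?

Dev

Kira: 6×3 + 8×5 + 5×1 + 8×3 + 7×5 + 7×1 = 129
Maya: 6×1 + 8×3 + 5×3 + 8×1 + 7×2 + 7×2 = 81
Wendy: 6×4 + 8×1 + 5×2 + 8×2 + 7×1 + 7×5 = 100
Vikram: 6×2 + 8×2 + 5×5 + 8×4 + 7×3 + 7×3 = 127
Dev: 6×5 + 8×4 + 5×4 + 8×5 + 7×4 + 7×4 = 178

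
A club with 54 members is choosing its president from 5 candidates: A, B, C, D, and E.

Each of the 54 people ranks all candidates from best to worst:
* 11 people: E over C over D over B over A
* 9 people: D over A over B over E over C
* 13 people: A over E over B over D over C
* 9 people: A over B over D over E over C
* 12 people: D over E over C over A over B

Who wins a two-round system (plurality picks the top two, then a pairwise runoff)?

D

Round 1 first-place votes: A 22, B 0, C 0, D 21, E 11. A and D advance.
Runoff: A is ranked above D on 22 ballots, D above A on 32.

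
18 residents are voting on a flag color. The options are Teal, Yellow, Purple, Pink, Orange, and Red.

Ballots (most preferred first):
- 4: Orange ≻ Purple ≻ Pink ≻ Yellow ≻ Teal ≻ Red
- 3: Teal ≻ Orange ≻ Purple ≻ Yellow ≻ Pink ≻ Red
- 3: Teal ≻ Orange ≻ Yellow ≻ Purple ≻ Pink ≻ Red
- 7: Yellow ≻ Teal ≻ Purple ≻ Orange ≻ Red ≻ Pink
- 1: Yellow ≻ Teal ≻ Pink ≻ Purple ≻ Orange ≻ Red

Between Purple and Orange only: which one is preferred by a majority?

Purple is ranked above Orange on 8 ballots; Orange above Purple on 10.

Orange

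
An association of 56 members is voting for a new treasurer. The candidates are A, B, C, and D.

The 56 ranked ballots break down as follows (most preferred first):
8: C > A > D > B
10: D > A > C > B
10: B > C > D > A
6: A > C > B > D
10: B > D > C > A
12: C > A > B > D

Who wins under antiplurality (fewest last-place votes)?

Last-place votes: A 20, B 18, C 0, D 18.

C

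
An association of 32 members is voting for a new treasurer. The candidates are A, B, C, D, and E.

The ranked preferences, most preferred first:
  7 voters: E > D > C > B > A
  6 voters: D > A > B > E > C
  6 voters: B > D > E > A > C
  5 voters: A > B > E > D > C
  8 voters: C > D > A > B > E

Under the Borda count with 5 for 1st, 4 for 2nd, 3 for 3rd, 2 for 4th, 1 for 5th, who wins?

D

A: 7×1 + 6×4 + 6×2 + 5×5 + 8×3 = 92
B: 7×2 + 6×3 + 6×5 + 5×4 + 8×2 = 98
C: 7×3 + 6×1 + 6×1 + 5×1 + 8×5 = 78
D: 7×4 + 6×5 + 6×4 + 5×2 + 8×4 = 124
E: 7×5 + 6×2 + 6×3 + 5×3 + 8×1 = 88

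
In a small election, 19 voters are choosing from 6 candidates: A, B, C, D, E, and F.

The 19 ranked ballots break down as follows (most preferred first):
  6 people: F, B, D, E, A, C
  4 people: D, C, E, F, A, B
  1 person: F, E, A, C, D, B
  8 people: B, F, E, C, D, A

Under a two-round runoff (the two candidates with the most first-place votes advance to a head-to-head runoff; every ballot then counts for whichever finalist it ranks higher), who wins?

F

Round 1 first-place votes: A 0, B 8, C 0, D 4, E 0, F 7. B and F advance.
Runoff: B is ranked above F on 8 ballots, F above B on 11.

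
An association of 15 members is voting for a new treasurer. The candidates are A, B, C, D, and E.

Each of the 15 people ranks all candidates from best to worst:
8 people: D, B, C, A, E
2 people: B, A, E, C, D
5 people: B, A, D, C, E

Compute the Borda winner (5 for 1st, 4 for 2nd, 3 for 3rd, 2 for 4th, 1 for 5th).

B

A: 8×2 + 2×4 + 5×4 = 44
B: 8×4 + 2×5 + 5×5 = 67
C: 8×3 + 2×2 + 5×2 = 38
D: 8×5 + 2×1 + 5×3 = 57
E: 8×1 + 2×3 + 5×1 = 19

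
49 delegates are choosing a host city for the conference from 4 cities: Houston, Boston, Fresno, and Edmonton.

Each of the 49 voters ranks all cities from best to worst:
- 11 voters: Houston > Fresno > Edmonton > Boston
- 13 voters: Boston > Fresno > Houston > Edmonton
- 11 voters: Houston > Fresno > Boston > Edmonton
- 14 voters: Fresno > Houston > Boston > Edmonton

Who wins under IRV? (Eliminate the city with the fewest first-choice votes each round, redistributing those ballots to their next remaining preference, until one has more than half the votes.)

Round 1: Houston 22, Boston 13, Fresno 14, Edmonton 0. Edmonton eliminated.
Round 2: Houston 22, Boston 13, Fresno 14. Boston eliminated.
Round 3: Houston 22, Fresno 27. Fresno has a majority (≥25).

Fresno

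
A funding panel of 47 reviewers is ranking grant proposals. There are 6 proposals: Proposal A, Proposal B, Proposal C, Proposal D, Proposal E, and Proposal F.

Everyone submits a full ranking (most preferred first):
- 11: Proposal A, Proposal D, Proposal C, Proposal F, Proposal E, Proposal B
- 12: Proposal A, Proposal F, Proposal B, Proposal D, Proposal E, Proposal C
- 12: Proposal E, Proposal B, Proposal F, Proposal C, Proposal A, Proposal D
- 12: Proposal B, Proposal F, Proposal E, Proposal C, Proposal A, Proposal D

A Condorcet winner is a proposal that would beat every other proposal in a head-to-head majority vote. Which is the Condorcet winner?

Proposal B

Proposal B vs Proposal A: 24–23
Proposal B vs Proposal C: 36–11
Proposal B vs Proposal D: 36–11
Proposal B vs Proposal E: 24–23
Proposal B vs Proposal F: 24–23
Proposal B beats every other proposal.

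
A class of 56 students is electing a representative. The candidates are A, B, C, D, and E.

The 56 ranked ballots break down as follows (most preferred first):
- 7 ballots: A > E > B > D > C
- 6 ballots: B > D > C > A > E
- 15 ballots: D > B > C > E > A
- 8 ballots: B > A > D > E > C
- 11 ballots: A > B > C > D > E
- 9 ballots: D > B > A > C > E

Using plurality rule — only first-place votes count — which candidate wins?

First-place votes: A 18, B 14, C 0, D 24, E 0.

D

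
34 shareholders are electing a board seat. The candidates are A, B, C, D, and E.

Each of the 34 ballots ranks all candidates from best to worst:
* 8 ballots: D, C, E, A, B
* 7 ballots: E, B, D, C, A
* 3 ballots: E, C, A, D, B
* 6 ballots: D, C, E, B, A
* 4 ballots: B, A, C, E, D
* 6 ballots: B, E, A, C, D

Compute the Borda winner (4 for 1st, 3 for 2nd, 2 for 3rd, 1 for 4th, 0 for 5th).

E

A: 8×1 + 7×0 + 3×2 + 6×0 + 4×3 + 6×2 = 38
B: 8×0 + 7×3 + 3×0 + 6×1 + 4×4 + 6×4 = 67
C: 8×3 + 7×1 + 3×3 + 6×3 + 4×2 + 6×1 = 72
D: 8×4 + 7×2 + 3×1 + 6×4 + 4×0 + 6×0 = 73
E: 8×2 + 7×4 + 3×4 + 6×2 + 4×1 + 6×3 = 90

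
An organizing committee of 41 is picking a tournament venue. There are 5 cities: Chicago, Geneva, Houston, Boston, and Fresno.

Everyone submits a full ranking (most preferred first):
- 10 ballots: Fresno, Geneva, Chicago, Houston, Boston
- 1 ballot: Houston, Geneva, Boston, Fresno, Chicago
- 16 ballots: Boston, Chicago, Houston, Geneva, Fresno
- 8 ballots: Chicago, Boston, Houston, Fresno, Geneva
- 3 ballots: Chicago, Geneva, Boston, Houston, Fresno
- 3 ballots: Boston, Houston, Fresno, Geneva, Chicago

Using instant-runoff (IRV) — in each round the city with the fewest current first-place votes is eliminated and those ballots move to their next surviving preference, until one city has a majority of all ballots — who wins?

Round 1: Chicago 11, Geneva 0, Houston 1, Boston 19, Fresno 10. Geneva eliminated.
Round 2: Chicago 11, Houston 1, Boston 19, Fresno 10. Houston eliminated.
Round 3: Chicago 11, Boston 20, Fresno 10. Fresno eliminated.
Round 4: Chicago 21, Boston 20. Chicago has a majority (≥21).

Chicago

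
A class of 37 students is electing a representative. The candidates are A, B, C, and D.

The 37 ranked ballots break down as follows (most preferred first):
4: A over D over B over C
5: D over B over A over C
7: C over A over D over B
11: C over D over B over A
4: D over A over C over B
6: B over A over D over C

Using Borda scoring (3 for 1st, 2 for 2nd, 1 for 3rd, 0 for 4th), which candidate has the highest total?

A: 4×3 + 5×1 + 7×2 + 11×0 + 4×2 + 6×2 = 51
B: 4×1 + 5×2 + 7×0 + 11×1 + 4×0 + 6×3 = 43
C: 4×0 + 5×0 + 7×3 + 11×3 + 4×1 + 6×0 = 58
D: 4×2 + 5×3 + 7×1 + 11×2 + 4×3 + 6×1 = 70

D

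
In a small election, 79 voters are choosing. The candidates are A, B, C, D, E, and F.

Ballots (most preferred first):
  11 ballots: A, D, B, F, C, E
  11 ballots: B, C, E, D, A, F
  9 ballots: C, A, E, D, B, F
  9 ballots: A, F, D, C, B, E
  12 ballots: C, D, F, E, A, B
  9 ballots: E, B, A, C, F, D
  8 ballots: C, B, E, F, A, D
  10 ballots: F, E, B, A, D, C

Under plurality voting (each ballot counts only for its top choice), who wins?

First-place votes: A 20, B 11, C 29, D 0, E 9, F 10.

C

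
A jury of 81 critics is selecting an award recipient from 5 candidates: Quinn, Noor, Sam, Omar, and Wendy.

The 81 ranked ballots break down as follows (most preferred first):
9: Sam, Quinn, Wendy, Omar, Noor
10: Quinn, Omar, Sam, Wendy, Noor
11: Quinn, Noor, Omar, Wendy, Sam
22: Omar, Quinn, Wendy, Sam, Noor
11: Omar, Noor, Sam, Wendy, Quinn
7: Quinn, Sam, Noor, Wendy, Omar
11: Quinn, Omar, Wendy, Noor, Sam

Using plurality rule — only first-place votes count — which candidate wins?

Quinn

First-place votes: Quinn 39, Noor 0, Sam 9, Omar 33, Wendy 0.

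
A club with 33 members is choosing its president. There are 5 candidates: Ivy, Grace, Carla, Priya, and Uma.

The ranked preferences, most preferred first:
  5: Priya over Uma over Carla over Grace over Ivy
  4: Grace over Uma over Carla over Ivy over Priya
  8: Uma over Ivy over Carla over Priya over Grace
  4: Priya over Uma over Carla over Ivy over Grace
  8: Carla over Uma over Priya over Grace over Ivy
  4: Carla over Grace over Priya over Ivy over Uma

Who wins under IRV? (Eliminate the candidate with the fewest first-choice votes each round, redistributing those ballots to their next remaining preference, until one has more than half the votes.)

Uma

Round 1: Ivy 0, Grace 4, Carla 12, Priya 9, Uma 8. Ivy eliminated.
Round 2: Grace 4, Carla 12, Priya 9, Uma 8. Grace eliminated.
Round 3: Carla 12, Priya 9, Uma 12. Priya eliminated.
Round 4: Carla 12, Uma 21. Uma has a majority (≥17).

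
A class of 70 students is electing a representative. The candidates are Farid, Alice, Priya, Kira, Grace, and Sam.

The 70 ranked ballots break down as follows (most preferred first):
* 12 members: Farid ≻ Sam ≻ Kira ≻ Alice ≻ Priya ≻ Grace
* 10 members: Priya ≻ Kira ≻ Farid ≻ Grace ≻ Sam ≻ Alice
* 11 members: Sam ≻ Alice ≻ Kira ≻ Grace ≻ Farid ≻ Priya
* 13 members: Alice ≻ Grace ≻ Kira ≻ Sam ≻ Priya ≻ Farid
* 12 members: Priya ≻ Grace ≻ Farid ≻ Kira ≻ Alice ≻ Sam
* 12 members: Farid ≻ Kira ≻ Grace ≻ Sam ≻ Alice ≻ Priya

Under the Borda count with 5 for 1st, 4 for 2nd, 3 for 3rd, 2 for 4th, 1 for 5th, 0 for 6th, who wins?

Farid: 12×5 + 10×3 + 11×1 + 13×0 + 12×3 + 12×5 = 197
Alice: 12×2 + 10×0 + 11×4 + 13×5 + 12×1 + 12×1 = 157
Priya: 12×1 + 10×5 + 11×0 + 13×1 + 12×5 + 12×0 = 135
Kira: 12×3 + 10×4 + 11×3 + 13×3 + 12×2 + 12×4 = 220
Grace: 12×0 + 10×2 + 11×2 + 13×4 + 12×4 + 12×3 = 178
Sam: 12×4 + 10×1 + 11×5 + 13×2 + 12×0 + 12×2 = 163

Kira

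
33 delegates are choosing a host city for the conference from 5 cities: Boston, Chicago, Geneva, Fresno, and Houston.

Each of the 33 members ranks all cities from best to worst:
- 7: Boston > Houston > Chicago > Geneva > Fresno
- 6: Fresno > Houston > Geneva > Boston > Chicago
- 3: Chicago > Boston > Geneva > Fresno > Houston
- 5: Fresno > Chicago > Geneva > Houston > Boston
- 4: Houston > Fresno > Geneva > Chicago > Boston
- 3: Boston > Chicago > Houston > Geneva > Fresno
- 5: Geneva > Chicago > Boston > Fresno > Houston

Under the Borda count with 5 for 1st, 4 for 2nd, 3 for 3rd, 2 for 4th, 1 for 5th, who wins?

Boston: 7×5 + 6×2 + 3×4 + 5×1 + 4×1 + 3×5 + 5×3 = 98
Chicago: 7×3 + 6×1 + 3×5 + 5×4 + 4×2 + 3×4 + 5×4 = 102
Geneva: 7×2 + 6×3 + 3×3 + 5×3 + 4×3 + 3×2 + 5×5 = 99
Fresno: 7×1 + 6×5 + 3×2 + 5×5 + 4×4 + 3×1 + 5×2 = 97
Houston: 7×4 + 6×4 + 3×1 + 5×2 + 4×5 + 3×3 + 5×1 = 99

Chicago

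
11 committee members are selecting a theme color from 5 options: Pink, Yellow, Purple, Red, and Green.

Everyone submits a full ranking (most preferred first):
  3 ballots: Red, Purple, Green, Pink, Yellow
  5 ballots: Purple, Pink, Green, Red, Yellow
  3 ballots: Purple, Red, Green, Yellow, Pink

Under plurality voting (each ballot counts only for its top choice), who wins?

Purple

First-place votes: Pink 0, Yellow 0, Purple 8, Red 3, Green 0.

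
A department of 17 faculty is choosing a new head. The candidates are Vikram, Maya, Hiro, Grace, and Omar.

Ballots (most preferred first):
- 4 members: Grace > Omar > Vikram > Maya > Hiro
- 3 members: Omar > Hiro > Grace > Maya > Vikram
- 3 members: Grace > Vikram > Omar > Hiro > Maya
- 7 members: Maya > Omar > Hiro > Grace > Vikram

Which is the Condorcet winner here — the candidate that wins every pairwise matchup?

Omar vs Vikram: 14–3
Omar vs Maya: 10–7
Omar vs Hiro: 17–0
Omar vs Grace: 10–7
Omar beats every other candidate.

Omar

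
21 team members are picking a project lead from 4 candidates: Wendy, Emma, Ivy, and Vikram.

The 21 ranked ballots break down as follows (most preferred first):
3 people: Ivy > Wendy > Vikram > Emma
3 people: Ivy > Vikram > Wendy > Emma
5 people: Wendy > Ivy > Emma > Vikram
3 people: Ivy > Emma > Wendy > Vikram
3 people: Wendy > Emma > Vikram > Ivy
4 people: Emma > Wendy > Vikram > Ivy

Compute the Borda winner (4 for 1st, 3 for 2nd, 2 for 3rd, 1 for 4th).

Wendy

Wendy: 3×3 + 3×2 + 5×4 + 3×2 + 3×4 + 4×3 = 65
Emma: 3×1 + 3×1 + 5×2 + 3×3 + 3×3 + 4×4 = 50
Ivy: 3×4 + 3×4 + 5×3 + 3×4 + 3×1 + 4×1 = 58
Vikram: 3×2 + 3×3 + 5×1 + 3×1 + 3×2 + 4×2 = 37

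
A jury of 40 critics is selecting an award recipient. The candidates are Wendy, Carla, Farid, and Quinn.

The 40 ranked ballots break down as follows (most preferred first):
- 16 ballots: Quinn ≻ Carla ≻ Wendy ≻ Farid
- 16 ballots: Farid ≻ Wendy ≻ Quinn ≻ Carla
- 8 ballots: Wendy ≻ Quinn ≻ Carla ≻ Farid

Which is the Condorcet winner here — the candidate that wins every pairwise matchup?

Wendy

Wendy vs Carla: 24–16
Wendy vs Farid: 24–16
Wendy vs Quinn: 24–16
Wendy beats every other candidate.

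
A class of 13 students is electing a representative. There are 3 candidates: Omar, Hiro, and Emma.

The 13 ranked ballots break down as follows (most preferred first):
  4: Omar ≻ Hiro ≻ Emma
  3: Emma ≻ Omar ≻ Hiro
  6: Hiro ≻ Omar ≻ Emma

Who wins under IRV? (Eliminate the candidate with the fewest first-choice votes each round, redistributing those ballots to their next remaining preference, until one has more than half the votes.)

Round 1: Omar 4, Hiro 6, Emma 3. Emma eliminated.
Round 2: Omar 7, Hiro 6. Omar has a majority (≥7).

Omar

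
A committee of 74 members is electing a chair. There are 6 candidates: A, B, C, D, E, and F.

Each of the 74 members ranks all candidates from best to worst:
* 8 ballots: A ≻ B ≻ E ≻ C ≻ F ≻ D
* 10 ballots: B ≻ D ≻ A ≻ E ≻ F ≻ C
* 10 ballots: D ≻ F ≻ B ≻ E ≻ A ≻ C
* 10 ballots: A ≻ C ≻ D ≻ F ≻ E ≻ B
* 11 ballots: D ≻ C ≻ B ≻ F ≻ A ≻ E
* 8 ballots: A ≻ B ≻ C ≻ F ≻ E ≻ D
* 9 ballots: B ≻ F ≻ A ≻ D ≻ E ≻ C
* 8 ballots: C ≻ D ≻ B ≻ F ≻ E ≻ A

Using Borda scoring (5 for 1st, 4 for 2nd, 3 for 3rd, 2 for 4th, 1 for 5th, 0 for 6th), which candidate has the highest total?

A: 8×5 + 10×3 + 10×1 + 10×5 + 11×1 + 8×5 + 9×3 + 8×0 = 208
B: 8×4 + 10×5 + 10×3 + 10×0 + 11×3 + 8×4 + 9×5 + 8×3 = 246
C: 8×2 + 10×0 + 10×0 + 10×4 + 11×4 + 8×3 + 9×0 + 8×5 = 164
D: 8×0 + 10×4 + 10×5 + 10×3 + 11×5 + 8×0 + 9×2 + 8×4 = 225
E: 8×3 + 10×2 + 10×2 + 10×1 + 11×0 + 8×1 + 9×1 + 8×1 = 99
F: 8×1 + 10×1 + 10×4 + 10×2 + 11×2 + 8×2 + 9×4 + 8×2 = 168

B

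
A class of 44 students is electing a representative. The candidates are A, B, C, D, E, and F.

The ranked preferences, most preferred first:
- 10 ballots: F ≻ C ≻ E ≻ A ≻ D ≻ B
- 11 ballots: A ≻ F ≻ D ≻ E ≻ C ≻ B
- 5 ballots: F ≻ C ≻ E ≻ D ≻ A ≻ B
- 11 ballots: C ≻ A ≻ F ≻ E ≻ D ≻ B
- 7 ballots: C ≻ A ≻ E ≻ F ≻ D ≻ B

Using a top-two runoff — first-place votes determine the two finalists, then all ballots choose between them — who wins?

F

Round 1 first-place votes: A 11, B 0, C 18, D 0, E 0, F 15. C and F advance.
Runoff: C is ranked above F on 18 ballots, F above C on 26.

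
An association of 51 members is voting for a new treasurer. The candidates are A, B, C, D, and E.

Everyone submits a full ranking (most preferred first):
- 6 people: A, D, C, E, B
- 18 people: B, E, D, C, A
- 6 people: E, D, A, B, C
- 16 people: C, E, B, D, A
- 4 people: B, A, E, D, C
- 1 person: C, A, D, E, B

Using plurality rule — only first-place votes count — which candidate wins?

B

First-place votes: A 6, B 22, C 17, D 0, E 6.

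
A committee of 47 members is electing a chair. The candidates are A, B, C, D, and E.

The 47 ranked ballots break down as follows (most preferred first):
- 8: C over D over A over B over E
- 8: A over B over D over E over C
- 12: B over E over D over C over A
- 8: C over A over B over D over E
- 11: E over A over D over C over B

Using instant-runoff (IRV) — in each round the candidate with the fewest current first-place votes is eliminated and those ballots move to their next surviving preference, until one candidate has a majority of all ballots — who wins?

Round 1: A 8, B 12, C 16, D 0, E 11. D eliminated.
Round 2: A 8, B 12, C 16, E 11. A eliminated.
Round 3: B 20, C 16, E 11. E eliminated.
Round 4: B 20, C 27. C has a majority (≥24).

C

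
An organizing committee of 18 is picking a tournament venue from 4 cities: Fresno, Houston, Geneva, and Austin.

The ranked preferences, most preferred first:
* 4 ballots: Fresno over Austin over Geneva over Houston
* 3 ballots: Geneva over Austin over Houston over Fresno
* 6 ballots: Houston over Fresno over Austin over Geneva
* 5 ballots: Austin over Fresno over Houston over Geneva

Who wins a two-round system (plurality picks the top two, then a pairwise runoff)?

Austin

Round 1 first-place votes: Fresno 4, Houston 6, Geneva 3, Austin 5. Houston and Austin advance.
Runoff: Houston is ranked above Austin on 6 ballots, Austin above Houston on 12.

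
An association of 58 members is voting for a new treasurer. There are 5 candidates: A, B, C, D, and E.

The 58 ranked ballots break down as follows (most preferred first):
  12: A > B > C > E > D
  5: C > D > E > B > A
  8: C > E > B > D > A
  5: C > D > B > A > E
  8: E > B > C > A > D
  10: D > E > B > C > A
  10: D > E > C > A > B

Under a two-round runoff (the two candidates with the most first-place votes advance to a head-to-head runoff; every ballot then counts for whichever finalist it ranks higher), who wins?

C

Round 1 first-place votes: A 12, B 0, C 18, D 20, E 8. D and C advance.
Runoff: D is ranked above C on 20 ballots, C above D on 38.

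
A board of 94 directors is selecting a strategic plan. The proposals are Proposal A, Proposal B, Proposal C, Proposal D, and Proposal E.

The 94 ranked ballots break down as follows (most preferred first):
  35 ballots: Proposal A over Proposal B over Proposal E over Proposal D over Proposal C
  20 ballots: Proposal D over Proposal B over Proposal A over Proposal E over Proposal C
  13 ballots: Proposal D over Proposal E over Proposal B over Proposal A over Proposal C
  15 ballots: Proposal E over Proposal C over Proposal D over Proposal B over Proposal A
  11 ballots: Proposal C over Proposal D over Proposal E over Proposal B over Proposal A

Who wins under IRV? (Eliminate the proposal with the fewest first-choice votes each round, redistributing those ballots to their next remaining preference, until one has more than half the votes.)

Round 1: Proposal A 35, Proposal B 0, Proposal C 11, Proposal D 33, Proposal E 15. Proposal B eliminated.
Round 2: Proposal A 35, Proposal C 11, Proposal D 33, Proposal E 15. Proposal C eliminated.
Round 3: Proposal A 35, Proposal D 44, Proposal E 15. Proposal E eliminated.
Round 4: Proposal A 35, Proposal D 59. Proposal D has a majority (≥48).

Proposal D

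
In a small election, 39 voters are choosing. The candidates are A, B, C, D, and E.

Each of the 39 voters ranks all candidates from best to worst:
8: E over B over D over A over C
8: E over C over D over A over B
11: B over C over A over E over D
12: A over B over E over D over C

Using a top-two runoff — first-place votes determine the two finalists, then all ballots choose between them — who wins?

Round 1 first-place votes: A 12, B 11, C 0, D 0, E 16. E and A advance.
Runoff: E is ranked above A on 16 ballots, A above E on 23.

A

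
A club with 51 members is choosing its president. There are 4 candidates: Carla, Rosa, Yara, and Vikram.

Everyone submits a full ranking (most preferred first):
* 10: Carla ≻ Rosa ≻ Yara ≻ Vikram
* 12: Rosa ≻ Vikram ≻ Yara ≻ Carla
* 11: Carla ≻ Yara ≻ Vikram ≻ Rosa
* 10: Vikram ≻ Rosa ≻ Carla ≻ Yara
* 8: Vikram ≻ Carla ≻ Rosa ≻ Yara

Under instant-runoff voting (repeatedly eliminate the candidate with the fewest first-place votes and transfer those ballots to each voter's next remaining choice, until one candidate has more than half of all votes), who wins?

Vikram

Round 1: Carla 21, Rosa 12, Yara 0, Vikram 18. Yara eliminated.
Round 2: Carla 21, Rosa 12, Vikram 18. Rosa eliminated.
Round 3: Carla 21, Vikram 30. Vikram has a majority (≥26).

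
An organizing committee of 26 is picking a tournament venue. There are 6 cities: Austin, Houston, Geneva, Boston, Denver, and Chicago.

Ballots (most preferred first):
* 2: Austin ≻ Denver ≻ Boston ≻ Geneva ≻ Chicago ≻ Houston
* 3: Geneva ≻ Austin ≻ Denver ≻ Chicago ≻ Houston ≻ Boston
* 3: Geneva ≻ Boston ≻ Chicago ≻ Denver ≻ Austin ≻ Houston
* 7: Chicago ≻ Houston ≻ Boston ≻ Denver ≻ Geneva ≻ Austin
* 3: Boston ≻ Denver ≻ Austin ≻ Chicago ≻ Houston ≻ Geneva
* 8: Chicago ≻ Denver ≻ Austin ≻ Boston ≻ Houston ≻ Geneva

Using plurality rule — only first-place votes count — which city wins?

Chicago

First-place votes: Austin 2, Houston 0, Geneva 6, Boston 3, Denver 0, Chicago 15.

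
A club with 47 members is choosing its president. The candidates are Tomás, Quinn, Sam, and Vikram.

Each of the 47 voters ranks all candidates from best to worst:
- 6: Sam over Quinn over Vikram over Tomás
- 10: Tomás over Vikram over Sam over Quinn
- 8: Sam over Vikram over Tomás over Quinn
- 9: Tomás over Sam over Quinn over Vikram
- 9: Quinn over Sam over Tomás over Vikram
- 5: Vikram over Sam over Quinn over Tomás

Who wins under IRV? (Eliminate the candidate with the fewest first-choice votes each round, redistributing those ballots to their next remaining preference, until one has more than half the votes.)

Round 1: Tomás 19, Quinn 9, Sam 14, Vikram 5. Vikram eliminated.
Round 2: Tomás 19, Quinn 9, Sam 19. Quinn eliminated.
Round 3: Tomás 19, Sam 28. Sam has a majority (≥24).

Sam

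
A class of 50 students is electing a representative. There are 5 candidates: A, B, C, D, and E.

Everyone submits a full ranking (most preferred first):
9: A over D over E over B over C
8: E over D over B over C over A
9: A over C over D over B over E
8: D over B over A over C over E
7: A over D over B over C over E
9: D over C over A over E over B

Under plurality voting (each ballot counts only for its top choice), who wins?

First-place votes: A 25, B 0, C 0, D 17, E 8.

A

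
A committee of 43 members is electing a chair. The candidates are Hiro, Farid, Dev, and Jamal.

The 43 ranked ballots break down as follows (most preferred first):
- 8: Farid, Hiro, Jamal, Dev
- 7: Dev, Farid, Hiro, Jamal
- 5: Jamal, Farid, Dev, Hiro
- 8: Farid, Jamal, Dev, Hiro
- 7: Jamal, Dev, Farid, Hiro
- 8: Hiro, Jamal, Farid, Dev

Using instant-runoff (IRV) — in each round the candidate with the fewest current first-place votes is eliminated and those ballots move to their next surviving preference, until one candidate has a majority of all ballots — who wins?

Farid

Round 1: Hiro 8, Farid 16, Dev 7, Jamal 12. Dev eliminated.
Round 2: Hiro 8, Farid 23, Jamal 12. Farid has a majority (≥22).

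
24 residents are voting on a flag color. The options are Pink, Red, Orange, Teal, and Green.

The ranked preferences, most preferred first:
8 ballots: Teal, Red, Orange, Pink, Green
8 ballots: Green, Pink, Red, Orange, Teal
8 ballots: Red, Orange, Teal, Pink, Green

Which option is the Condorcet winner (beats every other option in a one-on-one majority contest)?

Red

Red vs Pink: 16–8
Red vs Orange: 24–0
Red vs Teal: 16–8
Red vs Green: 16–8
Red beats every other option.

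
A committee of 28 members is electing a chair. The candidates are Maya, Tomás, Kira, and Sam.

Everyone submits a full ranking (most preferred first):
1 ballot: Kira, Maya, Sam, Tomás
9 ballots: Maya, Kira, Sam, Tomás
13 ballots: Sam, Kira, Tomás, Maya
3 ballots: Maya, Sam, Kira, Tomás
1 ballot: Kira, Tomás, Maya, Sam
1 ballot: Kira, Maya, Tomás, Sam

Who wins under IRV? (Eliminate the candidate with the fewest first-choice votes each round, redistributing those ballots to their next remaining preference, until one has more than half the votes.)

Maya

Round 1: Maya 12, Tomás 0, Kira 3, Sam 13. Tomás eliminated.
Round 2: Maya 12, Kira 3, Sam 13. Kira eliminated.
Round 3: Maya 15, Sam 13. Maya has a majority (≥15).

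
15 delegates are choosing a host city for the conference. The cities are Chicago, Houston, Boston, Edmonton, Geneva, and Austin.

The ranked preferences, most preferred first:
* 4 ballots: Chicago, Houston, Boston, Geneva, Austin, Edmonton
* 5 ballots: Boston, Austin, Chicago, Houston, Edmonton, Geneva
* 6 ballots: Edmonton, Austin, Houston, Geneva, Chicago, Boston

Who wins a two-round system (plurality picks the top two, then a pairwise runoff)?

Boston

Round 1 first-place votes: Chicago 4, Houston 0, Boston 5, Edmonton 6, Geneva 0, Austin 0. Edmonton and Boston advance.
Runoff: Edmonton is ranked above Boston on 6 ballots, Boston above Edmonton on 9.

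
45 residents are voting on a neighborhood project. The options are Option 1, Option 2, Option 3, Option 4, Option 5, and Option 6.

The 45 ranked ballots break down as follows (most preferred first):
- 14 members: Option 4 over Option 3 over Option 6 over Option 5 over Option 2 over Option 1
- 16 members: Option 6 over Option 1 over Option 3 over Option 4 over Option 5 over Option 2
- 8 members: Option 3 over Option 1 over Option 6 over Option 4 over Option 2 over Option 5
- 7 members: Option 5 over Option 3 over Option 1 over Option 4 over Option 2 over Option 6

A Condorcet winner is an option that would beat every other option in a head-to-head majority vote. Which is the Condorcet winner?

Option 3 vs Option 1: 29–16
Option 3 vs Option 2: 45–0
Option 3 vs Option 4: 31–14
Option 3 vs Option 5: 38–7
Option 3 vs Option 6: 29–16
Option 3 beats every other option.

Option 3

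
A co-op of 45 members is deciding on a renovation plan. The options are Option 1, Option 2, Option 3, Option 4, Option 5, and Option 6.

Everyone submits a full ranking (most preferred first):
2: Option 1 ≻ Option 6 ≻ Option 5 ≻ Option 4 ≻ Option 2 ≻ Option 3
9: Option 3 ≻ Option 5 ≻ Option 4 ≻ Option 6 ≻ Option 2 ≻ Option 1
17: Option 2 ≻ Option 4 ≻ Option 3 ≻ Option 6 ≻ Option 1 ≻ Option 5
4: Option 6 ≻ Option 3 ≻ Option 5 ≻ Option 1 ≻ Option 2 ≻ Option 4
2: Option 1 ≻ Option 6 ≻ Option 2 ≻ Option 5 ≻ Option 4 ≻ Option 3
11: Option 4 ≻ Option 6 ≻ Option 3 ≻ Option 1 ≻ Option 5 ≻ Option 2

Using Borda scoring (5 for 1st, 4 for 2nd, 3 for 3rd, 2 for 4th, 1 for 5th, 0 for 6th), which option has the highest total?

Option 4

Option 1: 2×5 + 9×0 + 17×1 + 4×2 + 2×5 + 11×2 = 67
Option 2: 2×1 + 9×1 + 17×5 + 4×1 + 2×3 + 11×0 = 106
Option 3: 2×0 + 9×5 + 17×3 + 4×4 + 2×0 + 11×3 = 145
Option 4: 2×2 + 9×3 + 17×4 + 4×0 + 2×1 + 11×5 = 156
Option 5: 2×3 + 9×4 + 17×0 + 4×3 + 2×2 + 11×1 = 69
Option 6: 2×4 + 9×2 + 17×2 + 4×5 + 2×4 + 11×4 = 132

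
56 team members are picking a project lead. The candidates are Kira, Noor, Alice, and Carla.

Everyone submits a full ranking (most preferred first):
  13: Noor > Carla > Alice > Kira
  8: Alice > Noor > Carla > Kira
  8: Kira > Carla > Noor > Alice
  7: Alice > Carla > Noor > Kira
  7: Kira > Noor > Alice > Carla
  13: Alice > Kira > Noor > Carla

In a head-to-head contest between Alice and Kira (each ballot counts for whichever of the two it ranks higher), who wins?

Alice

Alice is ranked above Kira on 41 ballots; Kira above Alice on 15.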